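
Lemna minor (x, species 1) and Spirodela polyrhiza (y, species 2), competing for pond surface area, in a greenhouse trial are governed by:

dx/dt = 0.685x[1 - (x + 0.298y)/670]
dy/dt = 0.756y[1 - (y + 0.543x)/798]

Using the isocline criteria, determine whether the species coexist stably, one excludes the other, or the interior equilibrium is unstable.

stable coexistence

Compare the nullcline intercepts: K1/α12 = 670/0.298 = 2250 > K2 = 798; K2/α21 = 798/0.543 = 1470 > K1 = 670.
Since both inequalities hold, each species can invade when rare, so the interior equilibrium is stable.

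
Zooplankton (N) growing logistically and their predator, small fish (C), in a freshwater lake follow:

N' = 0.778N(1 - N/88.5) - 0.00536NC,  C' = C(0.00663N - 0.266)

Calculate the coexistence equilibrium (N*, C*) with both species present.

N* ≈ 40.1, C* ≈ 79.3

From dC/dt = 0 with C > 0: 0.00663N* = 0.266, so N* = 40.1.
Substitute into dN/dt = 0: 0.778(1 - 40.1/88.5) = 0.00536C*.
The bracket is 0.547, giving C* = 0.425/0.00536 = 79.3.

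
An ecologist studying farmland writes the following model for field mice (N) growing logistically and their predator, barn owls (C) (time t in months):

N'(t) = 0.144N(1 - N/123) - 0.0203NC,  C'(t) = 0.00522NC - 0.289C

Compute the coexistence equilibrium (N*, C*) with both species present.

N* ≈ 55.4, C* ≈ 3.9

From dC/dt = 0 with C > 0: 0.00522N* = 0.289, so N* = 55.4.
Substitute into dN/dt = 0: 0.144(1 - 55.4/123) = 0.0203C*.
The bracket is 0.55, giving C* = 0.0792/0.0203 = 3.9.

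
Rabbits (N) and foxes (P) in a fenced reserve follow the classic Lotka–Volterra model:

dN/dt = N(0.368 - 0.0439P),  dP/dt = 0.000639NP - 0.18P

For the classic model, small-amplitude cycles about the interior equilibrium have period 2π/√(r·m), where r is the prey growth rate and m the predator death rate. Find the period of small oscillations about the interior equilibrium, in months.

Here r = 0.368 and m = 0.18, so r·m = 0.0662.
ω = √0.0662 = 0.257 per month, hence T = 2π/ω ≈ 24.4 months.

T ≈ 24.4 months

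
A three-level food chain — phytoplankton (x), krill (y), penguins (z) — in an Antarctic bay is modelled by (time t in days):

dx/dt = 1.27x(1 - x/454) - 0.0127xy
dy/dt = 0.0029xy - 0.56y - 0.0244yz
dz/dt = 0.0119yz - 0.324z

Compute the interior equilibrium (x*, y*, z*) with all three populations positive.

x* ≈ 330, y* ≈ 27.2, z* ≈ 16.3

From dz/dt = 0: 0.0119y* = 0.324, so y* = 27.2.
From dx/dt = 0: 1.27(1 - x*/454) = 0.0127·27.2, giving x* = 454·(1 - 0.272) = 330.
From dy/dt = 0: 0.0029·330 - 0.56 = 0.0244z*, so z* = 0.398/0.0244 = 16.3.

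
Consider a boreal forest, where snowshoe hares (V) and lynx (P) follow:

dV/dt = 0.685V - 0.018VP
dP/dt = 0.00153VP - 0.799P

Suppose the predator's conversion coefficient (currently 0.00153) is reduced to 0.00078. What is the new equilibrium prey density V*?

At the interior fixed point, setting dP/dt = 0 with P > 0 fixes V* = (predator death rate)/(VP coefficient) — independent of the other coefficients.
With the change, V* = 0.799/0.00078 = 1020; it rises from 522.

V* ≈ 1020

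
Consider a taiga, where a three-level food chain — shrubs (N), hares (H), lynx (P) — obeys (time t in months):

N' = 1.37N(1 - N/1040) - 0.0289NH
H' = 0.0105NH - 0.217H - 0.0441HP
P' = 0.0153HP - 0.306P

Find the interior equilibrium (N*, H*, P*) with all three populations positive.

N* ≈ 601, H* ≈ 20, P* ≈ 138

From dP/dt = 0: 0.0153H* = 0.306, so H* = 20.
From dN/dt = 0: 1.37(1 - N*/1040) = 0.0289·20, giving N* = 1040·(1 - 0.422) = 601.
From dH/dt = 0: 0.0105·601 - 0.217 = 0.0441P*, so P* = 6.1/0.0441 = 138.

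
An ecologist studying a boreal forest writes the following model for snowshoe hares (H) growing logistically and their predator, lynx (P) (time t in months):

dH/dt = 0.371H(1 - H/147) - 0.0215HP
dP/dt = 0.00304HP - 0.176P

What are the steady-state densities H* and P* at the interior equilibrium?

H* ≈ 57.9, P* ≈ 10.5

From dP/dt = 0 with P > 0: 0.00304H* = 0.176, so H* = 57.9.
Substitute into dH/dt = 0: 0.371(1 - 57.9/147) = 0.0215P*.
The bracket is 0.606, giving P* = 0.225/0.0215 = 10.5.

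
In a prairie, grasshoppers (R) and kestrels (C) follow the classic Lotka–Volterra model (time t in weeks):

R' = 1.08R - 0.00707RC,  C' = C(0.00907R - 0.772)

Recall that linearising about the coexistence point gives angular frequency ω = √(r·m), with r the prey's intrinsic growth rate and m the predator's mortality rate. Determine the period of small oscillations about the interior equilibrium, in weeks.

T ≈ 6.88 weeks

Here r = 1.08 and m = 0.772, so r·m = 0.834.
ω = √0.834 = 0.913 per week, hence T = 2π/ω ≈ 6.88 weeks.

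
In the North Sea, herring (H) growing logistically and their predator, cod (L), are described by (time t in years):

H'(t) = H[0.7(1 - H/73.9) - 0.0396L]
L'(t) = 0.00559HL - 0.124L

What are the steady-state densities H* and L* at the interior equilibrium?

H* ≈ 22.2, L* ≈ 12.4

From dL/dt = 0 with L > 0: 0.00559H* = 0.124, so H* = 22.2.
Substitute into dH/dt = 0: 0.7(1 - 22.2/73.9) = 0.0396L*.
The bracket is 0.7, giving L* = 0.49/0.0396 = 12.4.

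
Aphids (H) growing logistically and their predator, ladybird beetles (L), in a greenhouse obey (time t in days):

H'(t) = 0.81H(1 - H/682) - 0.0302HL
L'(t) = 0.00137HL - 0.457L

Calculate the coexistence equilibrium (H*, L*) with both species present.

From dL/dt = 0 with L > 0: 0.00137H* = 0.457, so H* = 334.
Substitute into dH/dt = 0: 0.81(1 - 334/682) = 0.0302L*.
The bracket is 0.511, giving L* = 0.414/0.0302 = 13.7.

H* ≈ 334, L* ≈ 13.7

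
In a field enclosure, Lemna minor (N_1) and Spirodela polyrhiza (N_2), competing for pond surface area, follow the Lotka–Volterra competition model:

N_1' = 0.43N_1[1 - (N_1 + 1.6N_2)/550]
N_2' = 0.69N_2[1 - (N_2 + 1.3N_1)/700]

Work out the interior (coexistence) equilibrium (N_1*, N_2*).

Setting both brackets to zero gives the nullclines N_1 + 1.6N_2 = 550 and 1.3N_1 + N_2 = 700.
Substituting N_2 = 700 - 1.3N_1 into the first: N_1(1 - 1.6·1.3) = 550 - 1.6·700.
So N_1* = -570/-1.08 = 528, and then N_2* = 700 - 1.3·528 = 13.9.

N_1* ≈ 528, N_2* ≈ 13.9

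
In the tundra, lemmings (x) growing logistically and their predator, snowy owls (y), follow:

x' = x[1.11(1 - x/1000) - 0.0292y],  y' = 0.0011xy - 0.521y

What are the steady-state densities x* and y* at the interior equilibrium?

x* ≈ 474, y* ≈ 20

From dy/dt = 0 with y > 0: 0.0011x* = 0.521, so x* = 474.
Substitute into dx/dt = 0: 1.11(1 - 474/1000) = 0.0292y*.
The bracket is 0.526, giving y* = 0.584/0.0292 = 20.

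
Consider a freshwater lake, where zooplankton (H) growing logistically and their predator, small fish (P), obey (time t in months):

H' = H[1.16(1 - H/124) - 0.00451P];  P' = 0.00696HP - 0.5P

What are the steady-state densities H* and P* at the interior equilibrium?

H* ≈ 71.8, P* ≈ 108

From dP/dt = 0 with P > 0: 0.00696H* = 0.5, so H* = 71.8.
Substitute into dH/dt = 0: 1.16(1 - 71.8/124) = 0.00451P*.
The bracket is 0.421, giving P* = 0.488/0.00451 = 108.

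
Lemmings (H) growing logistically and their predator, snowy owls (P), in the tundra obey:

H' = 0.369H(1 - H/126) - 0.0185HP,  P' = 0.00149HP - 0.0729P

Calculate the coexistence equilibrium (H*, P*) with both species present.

H* ≈ 48.9, P* ≈ 12.2

From dP/dt = 0 with P > 0: 0.00149H* = 0.0729, so H* = 48.9.
Substitute into dH/dt = 0: 0.369(1 - 48.9/126) = 0.0185P*.
The bracket is 0.612, giving P* = 0.226/0.0185 = 12.2.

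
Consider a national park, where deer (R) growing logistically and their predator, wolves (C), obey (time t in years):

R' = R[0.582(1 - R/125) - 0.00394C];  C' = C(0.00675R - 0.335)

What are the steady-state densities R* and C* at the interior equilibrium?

R* ≈ 49.6, C* ≈ 89.1

From dC/dt = 0 with C > 0: 0.00675R* = 0.335, so R* = 49.6.
Substitute into dR/dt = 0: 0.582(1 - 49.6/125) = 0.00394C*.
The bracket is 0.603, giving C* = 0.351/0.00394 = 89.1.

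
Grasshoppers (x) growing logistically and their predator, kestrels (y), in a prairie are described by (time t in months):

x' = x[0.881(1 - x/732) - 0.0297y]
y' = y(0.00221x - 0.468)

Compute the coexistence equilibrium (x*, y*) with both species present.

x* ≈ 212, y* ≈ 21.1

From dy/dt = 0 with y > 0: 0.00221x* = 0.468, so x* = 212.
Substitute into dx/dt = 0: 0.881(1 - 212/732) = 0.0297y*.
The bracket is 0.711, giving y* = 0.626/0.0297 = 21.1.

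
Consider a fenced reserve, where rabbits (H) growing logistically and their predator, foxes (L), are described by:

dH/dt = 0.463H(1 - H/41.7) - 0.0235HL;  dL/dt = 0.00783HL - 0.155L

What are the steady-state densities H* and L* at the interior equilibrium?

From dL/dt = 0 with L > 0: 0.00783H* = 0.155, so H* = 19.8.
Substitute into dH/dt = 0: 0.463(1 - 19.8/41.7) = 0.0235L*.
The bracket is 0.525, giving L* = 0.243/0.0235 = 10.3.

H* ≈ 19.8, L* ≈ 10.3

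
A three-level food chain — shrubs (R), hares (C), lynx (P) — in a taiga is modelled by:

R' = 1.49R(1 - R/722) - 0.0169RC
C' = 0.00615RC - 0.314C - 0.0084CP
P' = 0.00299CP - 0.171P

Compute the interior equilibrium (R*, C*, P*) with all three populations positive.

R* ≈ 254, C* ≈ 57.2, P* ≈ 148

From dP/dt = 0: 0.00299C* = 0.171, so C* = 57.2.
From dR/dt = 0: 1.49(1 - R*/722) = 0.0169·57.2, giving R* = 722·(1 - 0.649) = 254.
From dC/dt = 0: 0.00615·254 - 0.314 = 0.0084P*, so P* = 1.25/0.0084 = 148.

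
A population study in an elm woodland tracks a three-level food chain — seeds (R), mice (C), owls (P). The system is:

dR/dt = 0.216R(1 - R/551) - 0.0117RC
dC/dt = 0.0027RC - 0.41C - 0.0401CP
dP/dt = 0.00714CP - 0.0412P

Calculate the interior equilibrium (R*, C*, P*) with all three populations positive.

R* ≈ 379, C* ≈ 5.77, P* ≈ 15.3

From dP/dt = 0: 0.00714C* = 0.0412, so C* = 5.77.
From dR/dt = 0: 0.216(1 - R*/551) = 0.0117·5.77, giving R* = 551·(1 - 0.313) = 379.
From dC/dt = 0: 0.0027·379 - 0.41 = 0.0401P*, so P* = 0.613/0.0401 = 15.3.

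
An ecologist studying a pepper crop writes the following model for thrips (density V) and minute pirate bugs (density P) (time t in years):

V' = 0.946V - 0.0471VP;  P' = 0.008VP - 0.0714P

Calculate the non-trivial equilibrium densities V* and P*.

V* ≈ 8.93, P* ≈ 20.1

Set dP/dt = 0 with P > 0: 0.008V - 0.0714 = 0, so V* = 0.0714/0.008 = 8.93.
Set dV/dt = 0 with V > 0: 0.946 - 0.0471P = 0, so P* = 0.946/0.0471 = 20.1.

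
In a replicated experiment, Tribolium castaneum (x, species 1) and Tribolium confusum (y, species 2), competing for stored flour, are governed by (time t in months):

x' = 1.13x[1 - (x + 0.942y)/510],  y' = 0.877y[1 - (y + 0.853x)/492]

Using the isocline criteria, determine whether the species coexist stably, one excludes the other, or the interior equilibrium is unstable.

stable coexistence

Compare the nullcline intercepts: K1/α12 = 510/0.942 = 541 > K2 = 492; K2/α21 = 492/0.853 = 577 > K1 = 510.
Since both inequalities hold, each species can invade when rare, so the interior equilibrium is stable.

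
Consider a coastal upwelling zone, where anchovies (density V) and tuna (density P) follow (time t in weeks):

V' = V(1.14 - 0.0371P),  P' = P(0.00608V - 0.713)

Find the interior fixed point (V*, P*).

Set dP/dt = 0 with P > 0: 0.00608V - 0.713 = 0, so V* = 0.713/0.00608 = 117.
Set dV/dt = 0 with V > 0: 1.14 - 0.0371P = 0, so P* = 1.14/0.0371 = 30.7.

V* ≈ 117, P* ≈ 30.7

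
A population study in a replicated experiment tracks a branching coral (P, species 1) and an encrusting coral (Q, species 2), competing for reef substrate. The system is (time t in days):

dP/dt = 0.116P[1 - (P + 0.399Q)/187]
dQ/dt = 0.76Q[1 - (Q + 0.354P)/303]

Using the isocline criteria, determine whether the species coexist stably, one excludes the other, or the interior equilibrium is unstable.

Compare the nullcline intercepts: K1/α12 = 187/0.399 = 469 > K2 = 303; K2/α21 = 303/0.354 = 856 > K1 = 187.
Since both inequalities hold, each species can invade when rare, so the interior equilibrium is stable.

stable coexistence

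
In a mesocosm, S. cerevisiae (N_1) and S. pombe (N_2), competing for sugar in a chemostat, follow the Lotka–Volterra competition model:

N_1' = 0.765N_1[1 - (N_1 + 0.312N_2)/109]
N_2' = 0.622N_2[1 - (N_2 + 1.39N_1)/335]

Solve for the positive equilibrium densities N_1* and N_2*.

Setting both brackets to zero gives the nullclines N_1 + 0.312N_2 = 109 and 1.39N_1 + N_2 = 335.
Substituting N_2 = 335 - 1.39N_1 into the first: N_1(1 - 0.312·1.39) = 109 - 0.312·335.
So N_1* = 4.48/0.566 = 7.91, and then N_2* = 335 - 1.39·7.91 = 324.

N_1* ≈ 7.91, N_2* ≈ 324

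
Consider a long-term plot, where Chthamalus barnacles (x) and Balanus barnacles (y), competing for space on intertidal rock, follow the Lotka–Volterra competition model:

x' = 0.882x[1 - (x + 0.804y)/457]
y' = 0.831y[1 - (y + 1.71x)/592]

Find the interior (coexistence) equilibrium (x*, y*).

Setting both brackets to zero gives the nullclines x + 0.804y = 457 and 1.71x + y = 592.
Substituting y = 592 - 1.71x into the first: x(1 - 0.804·1.71) = 457 - 0.804·592.
So x* = -19/-0.375 = 50.6, and then y* = 592 - 1.71·50.6 = 505.

x* ≈ 50.6, y* ≈ 505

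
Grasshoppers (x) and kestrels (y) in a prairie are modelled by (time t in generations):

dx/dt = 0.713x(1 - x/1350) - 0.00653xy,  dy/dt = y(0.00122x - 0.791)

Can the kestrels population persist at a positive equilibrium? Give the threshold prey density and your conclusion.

The predator equation gives dy/dt > 0 only when x > 0.791/0.00122 = 648.
Without the predator, x → K = 1350. Since 1350 > 648, the predator can invade and persist.

Threshold x = 648; K > 648, so yes, the predator persists.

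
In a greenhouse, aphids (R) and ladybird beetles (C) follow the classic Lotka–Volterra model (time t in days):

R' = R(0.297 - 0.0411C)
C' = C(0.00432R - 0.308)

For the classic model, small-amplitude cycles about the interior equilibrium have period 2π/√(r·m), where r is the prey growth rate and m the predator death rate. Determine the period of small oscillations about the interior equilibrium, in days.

T ≈ 20.8 days

Here r = 0.297 and m = 0.308, so r·m = 0.0915.
ω = √0.0915 = 0.302 per day, hence T = 2π/ω ≈ 20.8 days.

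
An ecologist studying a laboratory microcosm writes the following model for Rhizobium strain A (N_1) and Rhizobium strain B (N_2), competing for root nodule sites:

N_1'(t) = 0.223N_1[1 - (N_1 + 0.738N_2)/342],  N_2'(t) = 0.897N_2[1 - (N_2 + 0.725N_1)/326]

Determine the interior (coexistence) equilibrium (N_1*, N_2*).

Setting both brackets to zero gives the nullclines N_1 + 0.738N_2 = 342 and 0.725N_1 + N_2 = 326.
Substituting N_2 = 326 - 0.725N_1 into the first: N_1(1 - 0.738·0.725) = 342 - 0.738·326.
So N_1* = 101/0.465 = 218, and then N_2* = 326 - 0.725·218 = 168.

N_1* ≈ 218, N_2* ≈ 168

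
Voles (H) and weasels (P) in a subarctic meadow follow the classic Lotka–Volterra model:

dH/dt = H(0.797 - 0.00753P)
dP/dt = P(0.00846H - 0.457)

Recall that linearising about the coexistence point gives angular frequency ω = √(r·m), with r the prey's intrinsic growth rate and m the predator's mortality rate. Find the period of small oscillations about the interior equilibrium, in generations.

Here r = 0.797 and m = 0.457, so r·m = 0.364.
ω = √0.364 = 0.604 per generation, hence T = 2π/ω ≈ 10.4 generations.

T ≈ 10.4 generations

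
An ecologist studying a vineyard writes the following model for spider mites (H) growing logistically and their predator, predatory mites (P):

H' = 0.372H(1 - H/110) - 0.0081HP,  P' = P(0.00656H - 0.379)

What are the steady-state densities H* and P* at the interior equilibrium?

From dP/dt = 0 with P > 0: 0.00656H* = 0.379, so H* = 57.8.
Substitute into dH/dt = 0: 0.372(1 - 57.8/110) = 0.0081P*.
The bracket is 0.475, giving P* = 0.177/0.0081 = 21.8.

H* ≈ 57.8, P* ≈ 21.8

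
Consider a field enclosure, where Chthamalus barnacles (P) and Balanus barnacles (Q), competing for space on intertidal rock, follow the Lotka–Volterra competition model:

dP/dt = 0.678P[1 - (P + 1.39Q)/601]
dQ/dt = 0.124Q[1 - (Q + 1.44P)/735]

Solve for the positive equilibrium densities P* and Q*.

P* ≈ 420, Q* ≈ 130

Setting both brackets to zero gives the nullclines P + 1.39Q = 601 and 1.44P + Q = 735.
Substituting Q = 735 - 1.44P into the first: P(1 - 1.39·1.44) = 601 - 1.39·735.
So P* = -421/-1 = 420, and then Q* = 735 - 1.44·420 = 130.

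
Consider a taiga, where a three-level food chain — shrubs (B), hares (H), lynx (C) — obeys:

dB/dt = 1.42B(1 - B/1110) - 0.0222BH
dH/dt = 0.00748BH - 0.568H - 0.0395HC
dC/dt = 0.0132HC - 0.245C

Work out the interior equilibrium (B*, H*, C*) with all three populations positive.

From dC/dt = 0: 0.0132H* = 0.245, so H* = 18.6.
From dB/dt = 0: 1.42(1 - B*/1110) = 0.0222·18.6, giving B* = 1110·(1 - 0.29) = 788.
From dH/dt = 0: 0.00748·788 - 0.568 = 0.0395C*, so C* = 5.33/0.0395 = 135.

B* ≈ 788, H* ≈ 18.6, C* ≈ 135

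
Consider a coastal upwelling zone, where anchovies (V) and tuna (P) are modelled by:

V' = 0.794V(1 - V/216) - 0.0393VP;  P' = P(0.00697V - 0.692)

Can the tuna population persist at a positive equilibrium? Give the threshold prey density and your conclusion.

The predator equation gives dP/dt > 0 only when V > 0.692/0.00697 = 99.3.
Without the predator, V → K = 216. Since 216 > 99.3, the predator can invade and persist.

Threshold V = 99.3; K > 99.3, so yes, the predator persists.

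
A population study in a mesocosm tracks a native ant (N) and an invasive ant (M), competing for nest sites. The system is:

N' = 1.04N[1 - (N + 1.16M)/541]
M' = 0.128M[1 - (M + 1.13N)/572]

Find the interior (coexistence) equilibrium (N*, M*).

Setting both brackets to zero gives the nullclines N + 1.16M = 541 and 1.13N + M = 572.
Substituting M = 572 - 1.13N into the first: N(1 - 1.16·1.13) = 541 - 1.16·572.
So N* = -123/-0.311 = 394, and then M* = 572 - 1.13·394 = 127.

N* ≈ 394, M* ≈ 127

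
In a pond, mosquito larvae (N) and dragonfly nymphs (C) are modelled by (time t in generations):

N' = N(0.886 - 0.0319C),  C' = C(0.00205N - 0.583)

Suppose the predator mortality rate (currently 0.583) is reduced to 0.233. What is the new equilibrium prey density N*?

At the interior fixed point, setting dC/dt = 0 with C > 0 fixes N* = (predator death rate)/(NC coefficient) — independent of the other coefficients.
With the change, N* = 0.233/0.00205 = 114; it falls from 284.

N* ≈ 114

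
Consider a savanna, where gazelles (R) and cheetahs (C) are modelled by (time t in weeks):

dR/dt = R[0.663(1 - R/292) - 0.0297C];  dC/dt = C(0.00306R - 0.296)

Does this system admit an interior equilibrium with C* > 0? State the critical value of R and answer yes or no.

Threshold R = 96.7; K > 96.7, so yes, the predator persists.

The predator equation gives dC/dt > 0 only when R > 0.296/0.00306 = 96.7.
Without the predator, R → K = 292. Since 292 > 96.7, the predator can invade and persist.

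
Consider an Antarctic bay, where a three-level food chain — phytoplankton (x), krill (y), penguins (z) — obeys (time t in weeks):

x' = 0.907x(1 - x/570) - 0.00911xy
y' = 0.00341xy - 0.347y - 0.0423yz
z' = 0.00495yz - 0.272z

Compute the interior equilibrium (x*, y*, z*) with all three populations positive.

From dz/dt = 0: 0.00495y* = 0.272, so y* = 54.9.
From dx/dt = 0: 0.907(1 - x*/570) = 0.00911·54.9, giving x* = 570·(1 - 0.552) = 255.
From dy/dt = 0: 0.00341·255 - 0.347 = 0.0423z*, so z* = 0.524/0.0423 = 12.4.

x* ≈ 255, y* ≈ 54.9, z* ≈ 12.4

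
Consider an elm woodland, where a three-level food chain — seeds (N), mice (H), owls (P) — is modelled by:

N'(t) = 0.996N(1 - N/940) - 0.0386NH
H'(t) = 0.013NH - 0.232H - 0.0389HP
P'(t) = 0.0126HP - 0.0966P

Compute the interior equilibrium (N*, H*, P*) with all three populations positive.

N* ≈ 661, H* ≈ 7.67, P* ≈ 215

From dP/dt = 0: 0.0126H* = 0.0966, so H* = 7.67.
From dN/dt = 0: 0.996(1 - N*/940) = 0.0386·7.67, giving N* = 940·(1 - 0.297) = 661.
From dH/dt = 0: 0.013·661 - 0.232 = 0.0389P*, so P* = 8.36/0.0389 = 215.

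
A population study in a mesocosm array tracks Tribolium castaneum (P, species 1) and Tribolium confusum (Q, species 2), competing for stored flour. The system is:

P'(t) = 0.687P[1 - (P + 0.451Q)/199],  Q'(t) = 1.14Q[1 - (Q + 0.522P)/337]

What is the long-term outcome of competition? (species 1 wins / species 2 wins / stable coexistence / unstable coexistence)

Compare the nullcline intercepts: K1/α12 = 199/0.451 = 441 > K2 = 337; K2/α21 = 337/0.522 = 646 > K1 = 199.
Since both inequalities hold, each species can invade when rare, so the interior equilibrium is stable.

stable coexistence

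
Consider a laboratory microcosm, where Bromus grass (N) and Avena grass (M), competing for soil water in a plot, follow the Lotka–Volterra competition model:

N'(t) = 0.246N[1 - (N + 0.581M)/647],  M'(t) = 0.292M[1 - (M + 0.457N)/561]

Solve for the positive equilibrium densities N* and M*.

Setting both brackets to zero gives the nullclines N + 0.581M = 647 and 0.457N + M = 561.
Substituting M = 561 - 0.457N into the first: N(1 - 0.581·0.457) = 647 - 0.581·561.
So N* = 321/0.734 = 437, and then M* = 561 - 0.457·437 = 361.

N* ≈ 437, M* ≈ 361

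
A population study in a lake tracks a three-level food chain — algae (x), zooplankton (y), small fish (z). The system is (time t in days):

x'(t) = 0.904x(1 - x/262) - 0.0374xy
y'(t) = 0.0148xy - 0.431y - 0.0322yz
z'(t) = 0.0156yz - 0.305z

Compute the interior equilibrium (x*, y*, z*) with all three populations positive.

From dz/dt = 0: 0.0156y* = 0.305, so y* = 19.6.
From dx/dt = 0: 0.904(1 - x*/262) = 0.0374·19.6, giving x* = 262·(1 - 0.809) = 50.1.
From dy/dt = 0: 0.0148·50.1 - 0.431 = 0.0322z*, so z* = 0.31/0.0322 = 9.63.

x* ≈ 50.1, y* ≈ 19.6, z* ≈ 9.63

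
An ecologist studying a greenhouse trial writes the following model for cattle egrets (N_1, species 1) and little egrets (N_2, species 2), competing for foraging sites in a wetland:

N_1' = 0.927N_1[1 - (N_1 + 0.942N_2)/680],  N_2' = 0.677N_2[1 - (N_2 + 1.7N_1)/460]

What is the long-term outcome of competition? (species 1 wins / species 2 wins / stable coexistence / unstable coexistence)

Compare the nullcline intercepts: K1/α12 = 680/0.942 = 722 > K2 = 460; K2/α21 = 460/1.7 = 271 < K1 = 680.
Since the inequalities point opposite ways, species 1 can invade but species 2 cannot.

species 1 excludes species 2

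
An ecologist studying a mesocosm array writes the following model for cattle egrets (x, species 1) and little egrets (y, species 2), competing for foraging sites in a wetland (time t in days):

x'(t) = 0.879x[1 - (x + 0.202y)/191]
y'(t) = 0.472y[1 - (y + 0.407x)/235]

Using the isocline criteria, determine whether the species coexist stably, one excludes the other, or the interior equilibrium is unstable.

Compare the nullcline intercepts: K1/α12 = 191/0.202 = 946 > K2 = 235; K2/α21 = 235/0.407 = 577 > K1 = 191.
Since both inequalities hold, each species can invade when rare, so the interior equilibrium is stable.

stable coexistence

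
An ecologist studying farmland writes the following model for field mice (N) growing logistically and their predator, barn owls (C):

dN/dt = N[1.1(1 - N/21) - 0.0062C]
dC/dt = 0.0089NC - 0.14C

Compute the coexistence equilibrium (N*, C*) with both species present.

From dC/dt = 0 with C > 0: 0.0089N* = 0.14, so N* = 15.7.
Substitute into dN/dt = 0: 1.1(1 - 15.7/21) = 0.0062C*.
The bracket is 0.251, giving C* = 0.276/0.0062 = 44.5.

N* ≈ 15.7, C* ≈ 44.5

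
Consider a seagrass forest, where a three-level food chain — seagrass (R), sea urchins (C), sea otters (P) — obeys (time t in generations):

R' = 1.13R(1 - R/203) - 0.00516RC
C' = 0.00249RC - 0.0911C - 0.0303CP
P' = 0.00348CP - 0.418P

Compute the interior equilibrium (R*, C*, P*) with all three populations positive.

From dP/dt = 0: 0.00348C* = 0.418, so C* = 120.
From dR/dt = 0: 1.13(1 - R*/203) = 0.00516·120, giving R* = 203·(1 - 0.548) = 91.7.
From dC/dt = 0: 0.00249·91.7 - 0.0911 = 0.0303P*, so P* = 0.137/0.0303 = 4.53.

R* ≈ 91.7, C* ≈ 120, P* ≈ 4.53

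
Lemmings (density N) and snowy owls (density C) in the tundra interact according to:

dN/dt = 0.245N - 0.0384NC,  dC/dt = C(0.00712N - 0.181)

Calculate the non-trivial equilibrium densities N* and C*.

N* ≈ 25.4, C* ≈ 6.38

Set dC/dt = 0 with C > 0: 0.00712N - 0.181 = 0, so N* = 0.181/0.00712 = 25.4.
Set dN/dt = 0 with N > 0: 0.245 - 0.0384C = 0, so C* = 0.245/0.0384 = 6.38.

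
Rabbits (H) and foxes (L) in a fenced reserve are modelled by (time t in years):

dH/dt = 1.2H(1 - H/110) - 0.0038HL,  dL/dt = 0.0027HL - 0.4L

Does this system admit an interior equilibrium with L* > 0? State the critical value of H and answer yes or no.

Threshold H = 148; K < 148, so no, the predator goes extinct.

The predator equation gives dL/dt > 0 only when H > 0.4/0.0027 = 148.
Without the predator, H → K = 110. Since 110 < 148, the predator cannot invade.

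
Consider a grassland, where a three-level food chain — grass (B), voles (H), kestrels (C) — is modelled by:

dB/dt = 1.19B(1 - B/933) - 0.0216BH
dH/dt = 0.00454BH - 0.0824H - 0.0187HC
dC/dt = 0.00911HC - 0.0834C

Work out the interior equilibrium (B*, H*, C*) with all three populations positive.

From dC/dt = 0: 0.00911H* = 0.0834, so H* = 9.15.
From dB/dt = 0: 1.19(1 - B*/933) = 0.0216·9.15, giving B* = 933·(1 - 0.166) = 778.
From dH/dt = 0: 0.00454·778 - 0.0824 = 0.0187C*, so C* = 3.45/0.0187 = 184.

B* ≈ 778, H* ≈ 9.15, C* ≈ 184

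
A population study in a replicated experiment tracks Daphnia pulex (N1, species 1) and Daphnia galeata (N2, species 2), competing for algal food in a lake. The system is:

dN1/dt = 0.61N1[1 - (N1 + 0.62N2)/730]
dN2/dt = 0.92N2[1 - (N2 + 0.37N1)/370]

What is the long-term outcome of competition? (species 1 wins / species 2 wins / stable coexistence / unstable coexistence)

stable coexistence

Compare the nullcline intercepts: K1/α12 = 730/0.62 = 1180 > K2 = 370; K2/α21 = 370/0.37 = 1000 > K1 = 730.
Since both inequalities hold, each species can invade when rare, so the interior equilibrium is stable.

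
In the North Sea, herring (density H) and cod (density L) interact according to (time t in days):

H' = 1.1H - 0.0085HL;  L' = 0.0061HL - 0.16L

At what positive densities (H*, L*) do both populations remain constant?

Set dL/dt = 0 with L > 0: 0.0061H - 0.16 = 0, so H* = 0.16/0.0061 = 26.2.
Set dH/dt = 0 with H > 0: 1.1 - 0.0085L = 0, so L* = 1.1/0.0085 = 129.

H* ≈ 26.2, L* ≈ 129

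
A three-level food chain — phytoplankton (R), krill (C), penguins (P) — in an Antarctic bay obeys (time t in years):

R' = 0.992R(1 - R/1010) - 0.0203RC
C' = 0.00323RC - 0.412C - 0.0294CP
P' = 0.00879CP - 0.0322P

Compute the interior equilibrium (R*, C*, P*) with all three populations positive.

R* ≈ 934, C* ≈ 3.66, P* ≈ 88.6

From dP/dt = 0: 0.00879C* = 0.0322, so C* = 3.66.
From dR/dt = 0: 0.992(1 - R*/1010) = 0.0203·3.66, giving R* = 1010·(1 - 0.075) = 934.
From dC/dt = 0: 0.00323·934 - 0.412 = 0.0294P*, so P* = 2.61/0.0294 = 88.6.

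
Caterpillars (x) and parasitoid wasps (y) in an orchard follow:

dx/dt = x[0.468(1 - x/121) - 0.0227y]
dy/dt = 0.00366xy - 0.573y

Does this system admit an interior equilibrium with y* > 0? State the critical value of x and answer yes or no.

Threshold x = 157; K < 157, so no, the predator goes extinct.

The predator equation gives dy/dt > 0 only when x > 0.573/0.00366 = 157.
Without the predator, x → K = 121. Since 121 < 157, the predator cannot invade.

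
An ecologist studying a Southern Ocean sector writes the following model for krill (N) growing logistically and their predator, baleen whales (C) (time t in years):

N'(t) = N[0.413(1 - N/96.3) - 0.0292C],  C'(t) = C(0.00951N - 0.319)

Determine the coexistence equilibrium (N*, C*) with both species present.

From dC/dt = 0 with C > 0: 0.00951N* = 0.319, so N* = 33.5.
Substitute into dN/dt = 0: 0.413(1 - 33.5/96.3) = 0.0292C*.
The bracket is 0.652, giving C* = 0.269/0.0292 = 9.22.

N* ≈ 33.5, C* ≈ 9.22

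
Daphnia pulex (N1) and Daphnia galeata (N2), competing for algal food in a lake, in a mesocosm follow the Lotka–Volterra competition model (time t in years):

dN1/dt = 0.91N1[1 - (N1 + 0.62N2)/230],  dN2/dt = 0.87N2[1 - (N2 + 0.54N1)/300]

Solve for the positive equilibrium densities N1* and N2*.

N1* ≈ 66.1, N2* ≈ 264

Setting both brackets to zero gives the nullclines N1 + 0.62N2 = 230 and 0.54N1 + N2 = 300.
Substituting N2 = 300 - 0.54N1 into the first: N1(1 - 0.62·0.54) = 230 - 0.62·300.
So N1* = 44/0.665 = 66.1, and then N2* = 300 - 0.54·66.1 = 264.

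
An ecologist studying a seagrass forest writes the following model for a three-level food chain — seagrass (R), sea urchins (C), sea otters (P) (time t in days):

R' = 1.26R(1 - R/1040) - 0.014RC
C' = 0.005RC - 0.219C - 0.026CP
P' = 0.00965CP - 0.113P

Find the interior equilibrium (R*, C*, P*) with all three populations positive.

From dP/dt = 0: 0.00965C* = 0.113, so C* = 11.7.
From dR/dt = 0: 1.26(1 - R*/1040) = 0.014·11.7, giving R* = 1040·(1 - 0.13) = 905.
From dC/dt = 0: 0.005·905 - 0.219 = 0.026P*, so P* = 4.3/0.026 = 166.

R* ≈ 905, C* ≈ 11.7, P* ≈ 166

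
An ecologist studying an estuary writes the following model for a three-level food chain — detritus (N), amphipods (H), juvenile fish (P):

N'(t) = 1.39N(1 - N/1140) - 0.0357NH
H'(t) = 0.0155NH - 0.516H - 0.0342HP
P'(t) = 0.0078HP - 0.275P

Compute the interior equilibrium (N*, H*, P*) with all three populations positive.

From dP/dt = 0: 0.0078H* = 0.275, so H* = 35.3.
From dN/dt = 0: 1.39(1 - N*/1140) = 0.0357·35.3, giving N* = 1140·(1 - 0.906) = 108.
From dH/dt = 0: 0.0155·108 - 0.516 = 0.0342P*, so P* = 1.15/0.0342 = 33.7.

N* ≈ 108, H* ≈ 35.3, P* ≈ 33.7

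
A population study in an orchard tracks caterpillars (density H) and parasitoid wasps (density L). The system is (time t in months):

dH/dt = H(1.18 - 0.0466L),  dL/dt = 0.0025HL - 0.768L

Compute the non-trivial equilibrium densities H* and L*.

Set dL/dt = 0 with L > 0: 0.0025H - 0.768 = 0, so H* = 0.768/0.0025 = 307.
Set dH/dt = 0 with H > 0: 1.18 - 0.0466L = 0, so L* = 1.18/0.0466 = 25.3.

H* ≈ 307, L* ≈ 25.3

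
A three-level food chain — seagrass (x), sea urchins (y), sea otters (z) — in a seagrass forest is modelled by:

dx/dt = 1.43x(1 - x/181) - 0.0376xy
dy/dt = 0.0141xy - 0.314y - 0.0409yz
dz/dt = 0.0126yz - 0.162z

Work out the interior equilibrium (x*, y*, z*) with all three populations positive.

x* ≈ 120, y* ≈ 12.9, z* ≈ 33.6

From dz/dt = 0: 0.0126y* = 0.162, so y* = 12.9.
From dx/dt = 0: 1.43(1 - x*/181) = 0.0376·12.9, giving x* = 181·(1 - 0.338) = 120.
From dy/dt = 0: 0.0141·120 - 0.314 = 0.0409z*, so z* = 1.38/0.0409 = 33.6.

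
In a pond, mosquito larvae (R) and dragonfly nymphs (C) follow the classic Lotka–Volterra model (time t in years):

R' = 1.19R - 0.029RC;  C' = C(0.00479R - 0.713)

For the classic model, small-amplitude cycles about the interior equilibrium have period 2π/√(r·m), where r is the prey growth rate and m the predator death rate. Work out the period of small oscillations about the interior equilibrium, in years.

T ≈ 6.82 years

Here r = 1.19 and m = 0.713, so r·m = 0.848.
ω = √0.848 = 0.921 per year, hence T = 2π/ω ≈ 6.82 years.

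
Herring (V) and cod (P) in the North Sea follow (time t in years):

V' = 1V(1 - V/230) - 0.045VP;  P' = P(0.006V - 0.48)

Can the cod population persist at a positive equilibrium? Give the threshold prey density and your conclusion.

The predator equation gives dP/dt > 0 only when V > 0.48/0.006 = 80.
Without the predator, V → K = 230. Since 230 > 80, the predator can invade and persist.

Threshold V = 80; K > 80, so yes, the predator persists.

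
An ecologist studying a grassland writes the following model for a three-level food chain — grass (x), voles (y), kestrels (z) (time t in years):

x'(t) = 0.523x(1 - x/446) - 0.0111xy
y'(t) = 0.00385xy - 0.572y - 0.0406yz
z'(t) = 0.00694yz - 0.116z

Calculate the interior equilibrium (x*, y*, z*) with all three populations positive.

x* ≈ 288, y* ≈ 16.7, z* ≈ 13.2

From dz/dt = 0: 0.00694y* = 0.116, so y* = 16.7.
From dx/dt = 0: 0.523(1 - x*/446) = 0.0111·16.7, giving x* = 446·(1 - 0.355) = 288.
From dy/dt = 0: 0.00385·288 - 0.572 = 0.0406z*, so z* = 0.536/0.0406 = 13.2.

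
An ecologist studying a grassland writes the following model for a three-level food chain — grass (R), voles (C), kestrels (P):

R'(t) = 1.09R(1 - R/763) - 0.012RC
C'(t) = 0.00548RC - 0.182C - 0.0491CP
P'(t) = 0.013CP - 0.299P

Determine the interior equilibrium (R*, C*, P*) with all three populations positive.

From dP/dt = 0: 0.013C* = 0.299, so C* = 23.
From dR/dt = 0: 1.09(1 - R*/763) = 0.012·23, giving R* = 763·(1 - 0.253) = 570.
From dC/dt = 0: 0.00548·570 - 0.182 = 0.0491P*, so P* = 2.94/0.0491 = 59.9.

R* ≈ 570, C* ≈ 23, P* ≈ 59.9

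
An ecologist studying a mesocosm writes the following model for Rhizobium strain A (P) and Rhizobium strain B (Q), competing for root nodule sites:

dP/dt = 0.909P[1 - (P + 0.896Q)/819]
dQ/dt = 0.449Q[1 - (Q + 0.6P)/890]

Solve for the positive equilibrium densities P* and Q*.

P* ≈ 46.6, Q* ≈ 862

Setting both brackets to zero gives the nullclines P + 0.896Q = 819 and 0.6P + Q = 890.
Substituting Q = 890 - 0.6P into the first: P(1 - 0.896·0.6) = 819 - 0.896·890.
So P* = 21.6/0.462 = 46.6, and then Q* = 890 - 0.6·46.6 = 862.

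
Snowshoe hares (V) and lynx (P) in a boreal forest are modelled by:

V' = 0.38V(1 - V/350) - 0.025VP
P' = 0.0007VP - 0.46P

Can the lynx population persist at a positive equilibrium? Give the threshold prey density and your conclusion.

The predator equation gives dP/dt > 0 only when V > 0.46/0.0007 = 657.
Without the predator, V → K = 350. Since 350 < 657, the predator cannot invade.

Threshold V = 657; K < 657, so no, the predator goes extinct.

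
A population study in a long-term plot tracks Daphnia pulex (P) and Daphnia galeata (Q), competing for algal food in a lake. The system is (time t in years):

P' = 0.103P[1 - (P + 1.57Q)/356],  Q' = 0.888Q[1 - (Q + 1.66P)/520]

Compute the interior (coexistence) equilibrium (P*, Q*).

P* ≈ 287, Q* ≈ 44.2

Setting both brackets to zero gives the nullclines P + 1.57Q = 356 and 1.66P + Q = 520.
Substituting Q = 520 - 1.66P into the first: P(1 - 1.57·1.66) = 356 - 1.57·520.
So P* = -460/-1.61 = 287, and then Q* = 520 - 1.66·287 = 44.2.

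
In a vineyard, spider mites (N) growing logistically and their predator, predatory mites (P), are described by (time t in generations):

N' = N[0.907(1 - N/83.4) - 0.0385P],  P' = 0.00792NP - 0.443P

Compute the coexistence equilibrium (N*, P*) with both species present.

N* ≈ 55.9, P* ≈ 7.76

From dP/dt = 0 with P > 0: 0.00792N* = 0.443, so N* = 55.9.
Substitute into dN/dt = 0: 0.907(1 - 55.9/83.4) = 0.0385P*.
The bracket is 0.329, giving P* = 0.299/0.0385 = 7.76.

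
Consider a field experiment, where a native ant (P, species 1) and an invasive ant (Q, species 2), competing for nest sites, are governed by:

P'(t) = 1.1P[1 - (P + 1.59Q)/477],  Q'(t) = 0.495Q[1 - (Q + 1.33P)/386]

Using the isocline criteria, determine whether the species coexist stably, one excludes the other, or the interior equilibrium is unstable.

unstable coexistence (outcome depends on initial conditions)

Compare the nullcline intercepts: K1/α12 = 477/1.59 = 300 < K2 = 386; K2/α21 = 386/1.33 = 290 < K1 = 477.
Since both are reversed, neither can invade when rare; the interior point is a saddle.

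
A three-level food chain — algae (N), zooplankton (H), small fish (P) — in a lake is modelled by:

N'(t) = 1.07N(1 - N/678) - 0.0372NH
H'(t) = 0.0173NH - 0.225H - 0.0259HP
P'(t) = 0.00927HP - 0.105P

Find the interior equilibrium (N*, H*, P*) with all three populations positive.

N* ≈ 411, H* ≈ 11.3, P* ≈ 266

From dP/dt = 0: 0.00927H* = 0.105, so H* = 11.3.
From dN/dt = 0: 1.07(1 - N*/678) = 0.0372·11.3, giving N* = 678·(1 - 0.394) = 411.
From dH/dt = 0: 0.0173·411 - 0.225 = 0.0259P*, so P* = 6.89/0.0259 = 266.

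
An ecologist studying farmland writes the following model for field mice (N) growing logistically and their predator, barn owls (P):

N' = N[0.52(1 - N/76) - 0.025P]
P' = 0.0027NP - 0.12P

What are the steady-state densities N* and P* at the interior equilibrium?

From dP/dt = 0 with P > 0: 0.0027N* = 0.12, so N* = 44.4.
Substitute into dN/dt = 0: 0.52(1 - 44.4/76) = 0.025P*.
The bracket is 0.415, giving P* = 0.216/0.025 = 8.64.

N* ≈ 44.4, P* ≈ 8.64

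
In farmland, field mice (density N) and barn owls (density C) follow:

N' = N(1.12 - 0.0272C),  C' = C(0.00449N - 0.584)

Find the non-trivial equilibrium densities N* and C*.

N* ≈ 130, C* ≈ 41.2

Set dC/dt = 0 with C > 0: 0.00449N - 0.584 = 0, so N* = 0.584/0.00449 = 130.
Set dN/dt = 0 with N > 0: 1.12 - 0.0272C = 0, so C* = 1.12/0.0272 = 41.2.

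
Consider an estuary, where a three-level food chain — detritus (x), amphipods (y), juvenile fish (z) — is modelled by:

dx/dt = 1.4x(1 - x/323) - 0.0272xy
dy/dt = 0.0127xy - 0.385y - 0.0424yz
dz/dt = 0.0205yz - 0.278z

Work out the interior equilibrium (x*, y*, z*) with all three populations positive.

From dz/dt = 0: 0.0205y* = 0.278, so y* = 13.6.
From dx/dt = 0: 1.4(1 - x*/323) = 0.0272·13.6, giving x* = 323·(1 - 0.263) = 238.
From dy/dt = 0: 0.0127·238 - 0.385 = 0.0424z*, so z* = 2.64/0.0424 = 62.2.

x* ≈ 238, y* ≈ 13.6, z* ≈ 62.2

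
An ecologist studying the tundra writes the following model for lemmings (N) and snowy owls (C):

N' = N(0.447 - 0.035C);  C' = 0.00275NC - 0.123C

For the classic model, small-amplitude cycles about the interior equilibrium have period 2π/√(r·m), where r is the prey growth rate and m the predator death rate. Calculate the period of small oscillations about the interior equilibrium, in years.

Here r = 0.447 and m = 0.123, so r·m = 0.055.
ω = √0.055 = 0.234 per year, hence T = 2π/ω ≈ 26.8 years.

T ≈ 26.8 years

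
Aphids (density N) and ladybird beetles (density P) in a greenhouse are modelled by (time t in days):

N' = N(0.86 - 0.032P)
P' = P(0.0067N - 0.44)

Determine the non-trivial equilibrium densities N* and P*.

Set dP/dt = 0 with P > 0: 0.0067N - 0.44 = 0, so N* = 0.44/0.0067 = 65.7.
Set dN/dt = 0 with N > 0: 0.86 - 0.032P = 0, so P* = 0.86/0.032 = 26.9.

N* ≈ 65.7, P* ≈ 26.9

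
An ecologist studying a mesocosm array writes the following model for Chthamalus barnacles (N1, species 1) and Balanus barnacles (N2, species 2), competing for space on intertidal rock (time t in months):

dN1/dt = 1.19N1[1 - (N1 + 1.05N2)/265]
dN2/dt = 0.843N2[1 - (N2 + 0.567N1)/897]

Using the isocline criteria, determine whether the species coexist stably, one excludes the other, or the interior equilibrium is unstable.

species 2 excludes species 1

Compare the nullcline intercepts: K1/α12 = 265/1.05 = 252 < K2 = 897; K2/α21 = 897/0.567 = 1580 > K1 = 265.
Since the inequalities point opposite ways, species 2 can invade but species 1 cannot.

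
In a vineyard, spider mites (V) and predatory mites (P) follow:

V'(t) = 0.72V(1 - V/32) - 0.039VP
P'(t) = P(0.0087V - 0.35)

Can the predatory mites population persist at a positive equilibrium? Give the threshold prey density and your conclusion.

Threshold V = 40.2; K < 40.2, so no, the predator goes extinct.

The predator equation gives dP/dt > 0 only when V > 0.35/0.0087 = 40.2.
Without the predator, V → K = 32. Since 32 < 40.2, the predator cannot invade.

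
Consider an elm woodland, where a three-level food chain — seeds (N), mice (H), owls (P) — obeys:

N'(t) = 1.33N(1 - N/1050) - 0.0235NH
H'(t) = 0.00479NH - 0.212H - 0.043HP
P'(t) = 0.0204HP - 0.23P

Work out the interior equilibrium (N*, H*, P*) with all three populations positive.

From dP/dt = 0: 0.0204H* = 0.23, so H* = 11.3.
From dN/dt = 0: 1.33(1 - N*/1050) = 0.0235·11.3, giving N* = 1050·(1 - 0.199) = 841.
From dH/dt = 0: 0.00479·841 - 0.212 = 0.043P*, so P* = 3.82/0.043 = 88.7.

N* ≈ 841, H* ≈ 11.3, P* ≈ 88.7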